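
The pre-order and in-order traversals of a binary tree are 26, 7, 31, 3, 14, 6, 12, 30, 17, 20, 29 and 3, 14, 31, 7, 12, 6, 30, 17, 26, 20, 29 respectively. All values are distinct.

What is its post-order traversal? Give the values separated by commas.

14, 3, 31, 12, 17, 30, 6, 7, 29, 20, 26

The first element of pre-order is the root; it splits in-order into left and right subtrees.
Root 26: left subtree has 8 nodes {3, 14, 31, 7, 12, 6, 30, 17}, right has 2 {20, 29}.
  Root 7: left subtree has 3 nodes {3, 14, 31}, right has 4 {12, 6, 30, 17}.
    Root 31: left subtree has 2 nodes {3, 14}, right has 0 { }.
      Root 3: left subtree has 0 nodes { }, right has 1 {14}.
    Root 6: left subtree has 1 node {12}, right has 2 {30, 17}.
      Root 30: left subtree has 0 nodes { }, right has 1 {17}.
  Root 20: left subtree has 0 nodes { }, right has 1 {29}.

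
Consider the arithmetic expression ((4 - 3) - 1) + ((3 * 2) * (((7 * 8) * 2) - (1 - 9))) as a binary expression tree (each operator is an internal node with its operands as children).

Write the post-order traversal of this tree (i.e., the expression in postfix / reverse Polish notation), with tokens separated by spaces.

Post-order on an expression tree gives postfix notation: for each operator, emit left operand, right operand, then the operator.

4 3 - 1 - 3 2 * 7 8 * 2 * 1 9 - - * +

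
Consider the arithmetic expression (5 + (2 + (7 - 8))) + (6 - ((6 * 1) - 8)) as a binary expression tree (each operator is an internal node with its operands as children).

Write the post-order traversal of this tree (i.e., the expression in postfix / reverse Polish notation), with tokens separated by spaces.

Post-order on an expression tree gives postfix notation: for each operator, emit left operand, right operand, then the operator.

5 2 7 8 - + + 6 6 1 * 8 - - +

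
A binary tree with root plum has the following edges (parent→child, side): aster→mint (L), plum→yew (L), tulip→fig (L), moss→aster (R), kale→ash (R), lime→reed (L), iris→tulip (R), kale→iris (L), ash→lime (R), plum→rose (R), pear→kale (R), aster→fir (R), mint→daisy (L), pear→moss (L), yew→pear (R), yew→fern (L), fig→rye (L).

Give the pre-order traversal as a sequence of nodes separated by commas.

plum, yew, fern, pear, moss, aster, mint, daisy, fir, kale, iris, tulip, fig, rye, ash, lime, reed, rose

Pre-order visits the node, then its left subtree, then its right subtree.
Visit plum.
At plum: go left to yew.
  Visit yew.
  At yew: go left to fern.
    fern is a leaf — visit fern.
  At yew: go right to pear.
    Visit pear.
    At pear: go left to moss.
      Visit moss.
      At moss: no left child.
      At moss: go right to aster.
        Visit aster.
        At aster: go left to mint.
          Visit mint.
          At mint: go left to daisy.
            daisy is a leaf — visit daisy.
          At mint: no right child.
        At aster: go right to fir.
          fir is a leaf — visit fir.
    At pear: go right to kale.
      Visit kale.
      At kale: go left to iris.
        Visit iris.
        At iris: no left child.
        At iris: go right to tulip.
          Visit tulip.
          At tulip: go left to fig.
            Visit fig.
            At fig: go left to rye.
              rye is a leaf — visit rye.
            At fig: no right child.
          At tulip: no right child.
      At kale: go right to ash.
        Visit ash.
        At ash: no left child.
        At ash: go right to lime.
          Visit lime.
          At lime: go left to reed.
            reed is a leaf — visit reed.
          At lime: no right child.
At plum: go right to rose.
  rose is a leaf — visit rose.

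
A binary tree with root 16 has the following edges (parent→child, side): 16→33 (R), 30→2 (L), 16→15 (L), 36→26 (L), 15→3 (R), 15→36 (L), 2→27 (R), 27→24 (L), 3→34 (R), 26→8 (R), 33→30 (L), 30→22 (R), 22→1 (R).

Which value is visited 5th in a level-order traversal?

3

Level-order visits nodes level by level from the root, left to right within each level.
Level 0: 16
Level 1: 15, 33
Level 2: 36, 3, 30
Level 3: 26, 34, 2, 22
Level 4: 8, 27, 1
Level 5: 24
Full level-order sequence: 16, 15, 33, 36, 3, 30, 26, 34, 2, 22, 8, 27, 1, 24.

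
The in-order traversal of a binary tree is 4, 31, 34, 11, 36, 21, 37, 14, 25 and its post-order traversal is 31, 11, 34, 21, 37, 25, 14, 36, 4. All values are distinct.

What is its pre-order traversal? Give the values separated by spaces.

The last element of post-order is the root; it splits in-order into left and right subtrees.
Root 4: left subtree has 0 nodes { }, right has 8 {31, 34, 11, 36, 21, 37, 14, 25}.
  Root 36: left subtree has 3 nodes {31, 34, 11}, right has 4 {21, 37, 14, 25}.
    Root 34: left subtree has 1 node {31}, right has 1 {11}.
    Root 14: left subtree has 2 nodes {21, 37}, right has 1 {25}.
      Root 37: left subtree has 1 node {21}, right has 0 { }.

4 36 34 31 11 14 37 21 25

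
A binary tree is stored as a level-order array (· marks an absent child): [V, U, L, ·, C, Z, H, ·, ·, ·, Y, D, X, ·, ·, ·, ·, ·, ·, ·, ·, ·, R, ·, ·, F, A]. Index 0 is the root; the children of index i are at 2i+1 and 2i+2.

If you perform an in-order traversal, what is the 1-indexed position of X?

9

In-order visits the left subtree, then the node, then the right subtree.
At V: go left to U.
  At U: no left child.
  Visit U.
  At U: go right to C.
    At C: no left child.
    Visit C.
    At C: go right to Y.
      At Y: no left child.
      Visit Y.
      At Y: go right to R.
        R is a leaf — visit R.
Visit V.
At V: go right to L.
  At L: go left to Z.
    At Z: go left to D.
      D is a leaf — visit D.
    Visit Z.
    At Z: go right to X.
      At X: go left to F.
        F is a leaf — visit F.
      Visit X.
      At X: go right to A.
        A is a leaf — visit A.
  Visit L.
  At L: go right to H.
    H is a leaf — visit H.
Full in-order sequence: U, C, Y, R, V, D, Z, F, X, A, L, H.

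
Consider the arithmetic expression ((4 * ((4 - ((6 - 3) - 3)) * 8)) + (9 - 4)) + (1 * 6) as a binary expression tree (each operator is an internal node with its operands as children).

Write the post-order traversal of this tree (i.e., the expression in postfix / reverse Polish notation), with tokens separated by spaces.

Post-order on an expression tree gives postfix notation: for each operator, emit left operand, right operand, then the operator.

4 4 6 3 - 3 - - 8 * * 9 4 - + 1 6 * +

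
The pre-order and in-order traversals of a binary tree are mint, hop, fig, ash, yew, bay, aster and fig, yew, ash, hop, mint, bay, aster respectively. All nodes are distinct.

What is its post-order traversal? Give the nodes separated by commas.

The first element of pre-order is the root; it splits in-order into left and right subtrees.
Root mint: left subtree has 4 nodes {fig, yew, ash, hop}, right has 2 {bay, aster}.
  Root hop: left subtree has 3 nodes {fig, yew, ash}, right has 0 { }.
    Root fig: left subtree has 0 nodes { }, right has 2 {yew, ash}.
      Root ash: left subtree has 1 node {yew}, right has 0 { }.
  Root bay: left subtree has 0 nodes { }, right has 1 {aster}.

yew, ash, fig, hop, aster, bay, mint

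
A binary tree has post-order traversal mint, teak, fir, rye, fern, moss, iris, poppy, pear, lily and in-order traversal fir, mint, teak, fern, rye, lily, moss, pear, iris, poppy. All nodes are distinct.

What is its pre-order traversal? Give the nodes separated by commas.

The last element of post-order is the root; it splits in-order into left and right subtrees.
Root lily: left subtree has 5 nodes {fir, mint, teak, fern, rye}, right has 4 {moss, pear, iris, poppy}.
  Root fern: left subtree has 3 nodes {fir, mint, teak}, right has 1 {rye}.
    Root fir: left subtree has 0 nodes { }, right has 2 {mint, teak}.
      Root teak: left subtree has 1 node {mint}, right has 0 { }.
  Root pear: left subtree has 1 node {moss}, right has 2 {iris, poppy}.
    Root poppy: left subtree has 1 node {iris}, right has 0 { }.

lily, fern, fir, teak, mint, rye, pear, moss, poppy, iris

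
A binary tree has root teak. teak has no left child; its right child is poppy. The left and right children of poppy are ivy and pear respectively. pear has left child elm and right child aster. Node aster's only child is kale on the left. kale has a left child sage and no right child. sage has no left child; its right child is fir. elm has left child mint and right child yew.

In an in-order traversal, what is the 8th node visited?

sage

In-order visits the left subtree, then the node, then the right subtree.
At teak: no left child.
Visit teak.
At teak: go right to poppy.
  At poppy: go left to ivy.
    ivy is a leaf — visit ivy.
  Visit poppy.
  At poppy: go right to pear.
    At pear: go left to elm.
      At elm: go left to mint.
        mint is a leaf — visit mint.
      Visit elm.
      At elm: go right to yew.
        yew is a leaf — visit yew.
    Visit pear.
    At pear: go right to aster.
      At aster: go left to kale.
        At kale: go left to sage.
          At sage: no left child.
          Visit sage.
          At sage: go right to fir.
            fir is a leaf — visit fir.
        Visit kale.
        At kale: no right child.
      Visit aster.
      At aster: no right child.
Full in-order sequence: teak, ivy, poppy, mint, elm, yew, pear, sage, fir, kale, aster.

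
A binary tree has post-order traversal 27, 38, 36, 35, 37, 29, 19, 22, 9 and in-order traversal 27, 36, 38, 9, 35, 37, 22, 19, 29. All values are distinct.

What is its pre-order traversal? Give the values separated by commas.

The last element of post-order is the root; it splits in-order into left and right subtrees.
Root 9: left subtree has 3 nodes {27, 36, 38}, right has 5 {35, 37, 22, 19, 29}.
  Root 36: left subtree has 1 node {27}, right has 1 {38}.
  Root 22: left subtree has 2 nodes {35, 37}, right has 2 {19, 29}.
    Root 37: left subtree has 1 node {35}, right has 0 { }.
    Root 19: left subtree has 0 nodes { }, right has 1 {29}.

9, 36, 27, 38, 22, 37, 35, 19, 29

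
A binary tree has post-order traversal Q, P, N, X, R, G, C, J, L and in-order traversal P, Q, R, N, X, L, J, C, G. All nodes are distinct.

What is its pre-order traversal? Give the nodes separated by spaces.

The last element of post-order is the root; it splits in-order into left and right subtrees.
Root L: left subtree has 5 nodes {P, Q, R, N, X}, right has 3 {J, C, G}.
  Root R: left subtree has 2 nodes {P, Q}, right has 2 {N, X}.
    Root P: left subtree has 0 nodes { }, right has 1 {Q}.
    Root X: left subtree has 1 node {N}, right has 0 { }.
  Root J: left subtree has 0 nodes { }, right has 2 {C, G}.
    Root C: left subtree has 0 nodes { }, right has 1 {G}.

L R P Q X N J C G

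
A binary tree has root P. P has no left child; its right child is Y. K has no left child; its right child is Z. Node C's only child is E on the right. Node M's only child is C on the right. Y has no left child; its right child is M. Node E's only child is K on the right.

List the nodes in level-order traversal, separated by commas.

Level-order visits nodes level by level from the root, left to right within each level.
Level 0: P
Level 1: Y
Level 2: M
Level 3: C
Level 4: E
Level 5: K
Level 6: Z

P, Y, M, C, E, K, Z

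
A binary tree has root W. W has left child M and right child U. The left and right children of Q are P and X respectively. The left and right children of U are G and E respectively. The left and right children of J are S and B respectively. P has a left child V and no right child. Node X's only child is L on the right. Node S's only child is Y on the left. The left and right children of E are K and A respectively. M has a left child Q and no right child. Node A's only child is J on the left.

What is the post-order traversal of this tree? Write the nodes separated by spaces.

V P L X Q M G K Y S B J A E U W

Post-order visits the left subtree, then the right subtree, then the node.
At W: go left to M.
  At M: go left to Q.
    At Q: go left to P.
      At P: go left to V.
        V is a leaf — visit V.
      At P: no right child.
      Visit P.
    At Q: go right to X.
      At X: no left child.
      At X: go right to L.
        L is a leaf — visit L.
      Visit X.
    Visit Q.
  At M: no right child.
  Visit M.
At W: go right to U.
  At U: go left to G.
    G is a leaf — visit G.
  At U: go right to E.
    At E: go left to K.
      K is a leaf — visit K.
    At E: go right to A.
      At A: go left to J.
        At J: go left to S.
          At S: go left to Y.
            Y is a leaf — visit Y.
          At S: no right child.
          Visit S.
        At J: go right to B.
          B is a leaf — visit B.
        Visit J.
      At A: no right child.
      Visit A.
    Visit E.
  Visit U.
Visit W.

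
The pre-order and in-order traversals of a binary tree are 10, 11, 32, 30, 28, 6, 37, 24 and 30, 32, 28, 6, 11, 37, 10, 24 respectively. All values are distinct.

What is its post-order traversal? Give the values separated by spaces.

The first element of pre-order is the root; it splits in-order into left and right subtrees.
Root 10: left subtree has 6 nodes {30, 32, 28, 6, 11, 37}, right has 1 {24}.
  Root 11: left subtree has 4 nodes {30, 32, 28, 6}, right has 1 {37}.
    Root 32: left subtree has 1 node {30}, right has 2 {28, 6}.
      Root 28: left subtree has 0 nodes { }, right has 1 {6}.

30 6 28 32 37 11 24 10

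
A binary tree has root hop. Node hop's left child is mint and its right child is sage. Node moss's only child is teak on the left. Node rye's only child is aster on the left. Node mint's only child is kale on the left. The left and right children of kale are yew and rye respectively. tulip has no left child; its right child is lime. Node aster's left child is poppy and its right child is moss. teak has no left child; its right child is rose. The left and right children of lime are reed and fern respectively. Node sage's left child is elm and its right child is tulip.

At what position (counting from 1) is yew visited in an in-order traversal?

In-order visits the left subtree, then the node, then the right subtree.
At hop: go left to mint.
  At mint: go left to kale.
    At kale: go left to yew.
      yew is a leaf — visit yew.
    Visit kale.
    At kale: go right to rye.
      At rye: go left to aster.
        At aster: go left to poppy.
          poppy is a leaf — visit poppy.
        Visit aster.
        At aster: go right to moss.
          At moss: go left to teak.
            At teak: no left child.
            Visit teak.
            At teak: go right to rose.
              rose is a leaf — visit rose.
          Visit moss.
          At moss: no right child.
      Visit rye.
      At rye: no right child.
  Visit mint.
  At mint: no right child.
Visit hop.
At hop: go right to sage.
  At sage: go left to elm.
    elm is a leaf — visit elm.
  Visit sage.
  At sage: go right to tulip.
    At tulip: no left child.
    Visit tulip.
    At tulip: go right to lime.
      At lime: go left to reed.
        reed is a leaf — visit reed.
      Visit lime.
      At lime: go right to fern.
        fern is a leaf — visit fern.
Full in-order sequence: yew, kale, poppy, aster, teak, rose, moss, rye, mint, hop, elm, sage, tulip, reed, lime, fern.

1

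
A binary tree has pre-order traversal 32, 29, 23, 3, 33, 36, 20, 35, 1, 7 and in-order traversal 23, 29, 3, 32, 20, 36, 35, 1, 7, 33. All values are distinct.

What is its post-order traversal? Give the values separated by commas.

The first element of pre-order is the root; it splits in-order into left and right subtrees.
Root 32: left subtree has 3 nodes {23, 29, 3}, right has 6 {20, 36, 35, 1, 7, 33}.
  Root 29: left subtree has 1 node {23}, right has 1 {3}.
  Root 33: left subtree has 5 nodes {20, 36, 35, 1, 7}, right has 0 { }.
    Root 36: left subtree has 1 node {20}, right has 3 {35, 1, 7}.
      Root 35: left subtree has 0 nodes { }, right has 2 {1, 7}.
        Root 1: left subtree has 0 nodes { }, right has 1 {7}.

23, 3, 29, 20, 7, 1, 35, 36, 33, 32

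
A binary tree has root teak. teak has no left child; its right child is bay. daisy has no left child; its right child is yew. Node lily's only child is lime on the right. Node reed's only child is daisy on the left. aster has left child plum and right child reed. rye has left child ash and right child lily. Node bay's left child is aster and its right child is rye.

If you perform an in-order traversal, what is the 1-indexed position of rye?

9

In-order visits the left subtree, then the node, then the right subtree.
At teak: no left child.
Visit teak.
At teak: go right to bay.
  At bay: go left to aster.
    At aster: go left to plum.
      plum is a leaf — visit plum.
    Visit aster.
    At aster: go right to reed.
      At reed: go left to daisy.
        At daisy: no left child.
        Visit daisy.
        At daisy: go right to yew.
          yew is a leaf — visit yew.
      Visit reed.
      At reed: no right child.
  Visit bay.
  At bay: go right to rye.
    At rye: go left to ash.
      ash is a leaf — visit ash.
    Visit rye.
    At rye: go right to lily.
      At lily: no left child.
      Visit lily.
      At lily: go right to lime.
        lime is a leaf — visit lime.
Full in-order sequence: teak, plum, aster, daisy, yew, reed, bay, ash, rye, lily, lime.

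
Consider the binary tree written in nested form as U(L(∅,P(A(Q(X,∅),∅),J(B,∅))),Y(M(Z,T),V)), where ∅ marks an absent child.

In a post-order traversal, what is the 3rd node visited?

A

Post-order visits the left subtree, then the right subtree, then the node.
At U: go left to L.
  At L: no left child.
  At L: go right to P.
    At P: go left to A.
      At A: go left to Q.
        At Q: go left to X.
          X is a leaf — visit X.
        At Q: no right child.
        Visit Q.
      At A: no right child.
      Visit A.
    At P: go right to J.
      At J: go left to B.
        B is a leaf — visit B.
      At J: no right child.
      Visit J.
    Visit P.
  Visit L.
At U: go right to Y.
  At Y: go left to M.
    At M: go left to Z.
      Z is a leaf — visit Z.
    At M: go right to T.
      T is a leaf — visit T.
    Visit M.
  At Y: go right to V.
    V is a leaf — visit V.
  Visit Y.
Visit U.
Full post-order sequence: X, Q, A, B, J, P, L, Z, T, M, V, Y, U.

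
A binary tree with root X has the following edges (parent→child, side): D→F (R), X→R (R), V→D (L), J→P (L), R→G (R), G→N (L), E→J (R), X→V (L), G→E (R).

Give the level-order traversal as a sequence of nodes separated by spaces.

Level-order visits nodes level by level from the root, left to right within each level.
Level 0: X
Level 1: V, R
Level 2: D, G
Level 3: F, N, E
Level 4: J
Level 5: P

X V R D G F N E J P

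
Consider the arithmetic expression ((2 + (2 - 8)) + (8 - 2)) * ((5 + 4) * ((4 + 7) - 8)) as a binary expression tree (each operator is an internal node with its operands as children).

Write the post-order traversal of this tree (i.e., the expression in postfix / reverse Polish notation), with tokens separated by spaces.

2 2 8 - + 8 2 - + 5 4 + 4 7 + 8 - * *

Post-order on an expression tree gives postfix notation: for each operator, emit left operand, right operand, then the operator.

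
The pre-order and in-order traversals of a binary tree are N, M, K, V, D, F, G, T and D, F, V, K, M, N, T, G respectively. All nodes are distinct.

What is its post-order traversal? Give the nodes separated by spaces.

F D V K M T G N

The first element of pre-order is the root; it splits in-order into left and right subtrees.
Root N: left subtree has 5 nodes {D, F, V, K, M}, right has 2 {T, G}.
  Root M: left subtree has 4 nodes {D, F, V, K}, right has 0 { }.
    Root K: left subtree has 3 nodes {D, F, V}, right has 0 { }.
      Root V: left subtree has 2 nodes {D, F}, right has 0 { }.
        Root D: left subtree has 0 nodes { }, right has 1 {F}.
  Root G: left subtree has 1 node {T}, right has 0 { }.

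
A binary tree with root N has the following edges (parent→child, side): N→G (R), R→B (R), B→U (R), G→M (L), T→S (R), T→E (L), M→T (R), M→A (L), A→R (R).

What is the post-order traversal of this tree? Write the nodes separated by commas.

Post-order visits the left subtree, then the right subtree, then the node.
At N: no left child.
At N: go right to G.
  At G: go left to M.
    At M: go left to A.
      At A: no left child.
      At A: go right to R.
        At R: no left child.
        At R: go right to B.
          At B: no left child.
          At B: go right to U.
            U is a leaf — visit U.
          Visit B.
        Visit R.
      Visit A.
    At M: go right to T.
      At T: go left to E.
        E is a leaf — visit E.
      At T: go right to S.
        S is a leaf — visit S.
      Visit T.
    Visit M.
  At G: no right child.
  Visit G.
Visit N.

U, B, R, A, E, S, T, M, G, N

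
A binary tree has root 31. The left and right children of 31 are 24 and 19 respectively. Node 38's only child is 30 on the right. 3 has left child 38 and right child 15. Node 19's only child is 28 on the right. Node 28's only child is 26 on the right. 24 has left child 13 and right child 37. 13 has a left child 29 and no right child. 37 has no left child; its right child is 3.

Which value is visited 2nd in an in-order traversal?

13

In-order visits the left subtree, then the node, then the right subtree.
At 31: go left to 24.
  At 24: go left to 13.
    At 13: go left to 29.
      29 is a leaf — visit 29.
    Visit 13.
    At 13: no right child.
  Visit 24.
  At 24: go right to 37.
    At 37: no left child.
    Visit 37.
    At 37: go right to 3.
      At 3: go left to 38.
        At 38: no left child.
        Visit 38.
        At 38: go right to 30.
          30 is a leaf — visit 30.
      Visit 3.
      At 3: go right to 15.
        15 is a leaf — visit 15.
Visit 31.
At 31: go right to 19.
  At 19: no left child.
  Visit 19.
  At 19: go right to 28.
    At 28: no left child.
    Visit 28.
    At 28: go right to 26.
      26 is a leaf — visit 26.
Full in-order sequence: 29, 13, 24, 37, 38, 30, 3, 15, 31, 19, 28, 26.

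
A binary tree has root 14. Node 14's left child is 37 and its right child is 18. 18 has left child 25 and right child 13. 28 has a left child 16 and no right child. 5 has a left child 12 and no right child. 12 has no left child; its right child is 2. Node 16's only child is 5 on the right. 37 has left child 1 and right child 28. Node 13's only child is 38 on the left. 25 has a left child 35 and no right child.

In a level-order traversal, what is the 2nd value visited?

Level-order visits nodes level by level from the root, left to right within each level.
Level 0: 14
Level 1: 37, 18
Level 2: 1, 28, 25, 13
Level 3: 16, 35, 38
Level 4: 5
Level 5: 12
Level 6: 2
Full level-order sequence: 14, 37, 18, 1, 28, 25, 13, 16, 35, 38, 5, 12, 2.

37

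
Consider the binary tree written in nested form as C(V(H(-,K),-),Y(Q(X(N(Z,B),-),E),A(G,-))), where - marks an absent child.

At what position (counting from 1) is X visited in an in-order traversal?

In-order visits the left subtree, then the node, then the right subtree.
At C: go left to V.
  At V: go left to H.
    At H: no left child.
    Visit H.
    At H: go right to K.
      K is a leaf — visit K.
  Visit V.
  At V: no right child.
Visit C.
At C: go right to Y.
  At Y: go left to Q.
    At Q: go left to X.
      At X: go left to N.
        At N: go left to Z.
          Z is a leaf — visit Z.
        Visit N.
        At N: go right to B.
          B is a leaf — visit B.
      Visit X.
      At X: no right child.
    Visit Q.
    At Q: go right to E.
      E is a leaf — visit E.
  Visit Y.
  At Y: go right to A.
    At A: go left to G.
      G is a leaf — visit G.
    Visit A.
    At A: no right child.
Full in-order sequence: H, K, V, C, Z, N, B, X, Q, E, Y, G, A.

8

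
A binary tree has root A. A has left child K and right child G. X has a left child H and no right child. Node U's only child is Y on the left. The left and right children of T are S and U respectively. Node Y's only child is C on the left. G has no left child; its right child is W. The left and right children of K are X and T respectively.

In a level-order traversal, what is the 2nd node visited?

K

Level-order visits nodes level by level from the root, left to right within each level.
Level 0: A
Level 1: K, G
Level 2: X, T, W
Level 3: H, S, U
Level 4: Y
Level 5: C
Full level-order sequence: A, K, G, X, T, W, H, S, U, Y, C.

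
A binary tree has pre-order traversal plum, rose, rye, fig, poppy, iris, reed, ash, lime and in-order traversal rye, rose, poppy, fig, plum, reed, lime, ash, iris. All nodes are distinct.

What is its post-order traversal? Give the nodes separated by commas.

The first element of pre-order is the root; it splits in-order into left and right subtrees.
Root plum: left subtree has 4 nodes {rye, rose, poppy, fig}, right has 4 {reed, lime, ash, iris}.
  Root rose: left subtree has 1 node {rye}, right has 2 {poppy, fig}.
    Root fig: left subtree has 1 node {poppy}, right has 0 { }.
  Root iris: left subtree has 3 nodes {reed, lime, ash}, right has 0 { }.
    Root reed: left subtree has 0 nodes { }, right has 2 {lime, ash}.
      Root ash: left subtree has 1 node {lime}, right has 0 { }.

rye, poppy, fig, rose, lime, ash, reed, iris, plum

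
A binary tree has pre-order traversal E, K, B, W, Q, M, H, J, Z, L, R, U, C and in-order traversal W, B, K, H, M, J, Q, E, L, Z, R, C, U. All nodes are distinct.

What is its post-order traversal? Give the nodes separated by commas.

The first element of pre-order is the root; it splits in-order into left and right subtrees.
Root E: left subtree has 7 nodes {W, B, K, H, M, J, Q}, right has 5 {L, Z, R, C, U}.
  Root K: left subtree has 2 nodes {W, B}, right has 4 {H, M, J, Q}.
    Root B: left subtree has 1 node {W}, right has 0 { }.
    Root Q: left subtree has 3 nodes {H, M, J}, right has 0 { }.
      Root M: left subtree has 1 node {H}, right has 1 {J}.
  Root Z: left subtree has 1 node {L}, right has 3 {R, C, U}.
    Root R: left subtree has 0 nodes { }, right has 2 {C, U}.
      Root U: left subtree has 1 node {C}, right has 0 { }.

W, B, H, J, M, Q, K, L, C, U, R, Z, E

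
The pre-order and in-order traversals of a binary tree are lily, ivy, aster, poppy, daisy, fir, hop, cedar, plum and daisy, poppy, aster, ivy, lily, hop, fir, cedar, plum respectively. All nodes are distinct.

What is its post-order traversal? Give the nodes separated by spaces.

daisy poppy aster ivy hop plum cedar fir lily

The first element of pre-order is the root; it splits in-order into left and right subtrees.
Root lily: left subtree has 4 nodes {daisy, poppy, aster, ivy}, right has 4 {hop, fir, cedar, plum}.
  Root ivy: left subtree has 3 nodes {daisy, poppy, aster}, right has 0 { }.
    Root aster: left subtree has 2 nodes {daisy, poppy}, right has 0 { }.
      Root poppy: left subtree has 1 node {daisy}, right has 0 { }.
  Root fir: left subtree has 1 node {hop}, right has 2 {cedar, plum}.
    Root cedar: left subtree has 0 nodes { }, right has 1 {plum}.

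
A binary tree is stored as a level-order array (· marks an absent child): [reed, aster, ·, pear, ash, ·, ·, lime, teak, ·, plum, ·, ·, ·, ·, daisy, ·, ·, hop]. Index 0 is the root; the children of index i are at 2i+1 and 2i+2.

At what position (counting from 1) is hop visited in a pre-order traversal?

Pre-order visits the node, then its left subtree, then its right subtree.
Visit reed.
At reed: go left to aster.
  Visit aster.
  At aster: go left to pear.
    Visit pear.
    At pear: go left to lime.
      Visit lime.
      At lime: go left to daisy.
        daisy is a leaf — visit daisy.
      At lime: no right child.
    At pear: go right to teak.
      Visit teak.
      At teak: no left child.
      At teak: go right to hop.
        hop is a leaf — visit hop.
  At aster: go right to ash.
    Visit ash.
    At ash: no left child.
    At ash: go right to plum.
      plum is a leaf — visit plum.
At reed: no right child.
Full pre-order sequence: reed, aster, pear, lime, daisy, teak, hop, ash, plum.

7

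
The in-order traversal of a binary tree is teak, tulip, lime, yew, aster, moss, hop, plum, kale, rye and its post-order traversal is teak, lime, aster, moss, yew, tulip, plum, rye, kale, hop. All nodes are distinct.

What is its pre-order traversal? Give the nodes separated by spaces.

hop tulip teak yew lime moss aster kale plum rye

The last element of post-order is the root; it splits in-order into left and right subtrees.
Root hop: left subtree has 6 nodes {teak, tulip, lime, yew, aster, moss}, right has 3 {plum, kale, rye}.
  Root tulip: left subtree has 1 node {teak}, right has 4 {lime, yew, aster, moss}.
    Root yew: left subtree has 1 node {lime}, right has 2 {aster, moss}.
      Root moss: left subtree has 1 node {aster}, right has 0 { }.
  Root kale: left subtree has 1 node {plum}, right has 1 {rye}.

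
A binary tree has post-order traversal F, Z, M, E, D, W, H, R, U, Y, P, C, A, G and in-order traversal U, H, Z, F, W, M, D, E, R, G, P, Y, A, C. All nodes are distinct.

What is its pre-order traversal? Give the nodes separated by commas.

The last element of post-order is the root; it splits in-order into left and right subtrees.
Root G: left subtree has 9 nodes {U, H, Z, F, W, M, D, E, R}, right has 4 {P, Y, A, C}.
  Root U: left subtree has 0 nodes { }, right has 8 {H, Z, F, W, M, D, E, R}.
    Root R: left subtree has 7 nodes {H, Z, F, W, M, D, E}, right has 0 { }.
      Root H: left subtree has 0 nodes { }, right has 6 {Z, F, W, M, D, E}.
        Root W: left subtree has 2 nodes {Z, F}, right has 3 {M, D, E}.
          Root Z: left subtree has 0 nodes { }, right has 1 {F}.
          Root D: left subtree has 1 node {M}, right has 1 {E}.
  Root A: left subtree has 2 nodes {P, Y}, right has 1 {C}.
    Root P: left subtree has 0 nodes { }, right has 1 {Y}.

G, U, R, H, W, Z, F, D, M, E, A, P, Y, C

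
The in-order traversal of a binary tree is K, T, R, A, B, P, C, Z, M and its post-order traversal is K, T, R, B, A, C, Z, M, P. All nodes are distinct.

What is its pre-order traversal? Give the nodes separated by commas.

The last element of post-order is the root; it splits in-order into left and right subtrees.
Root P: left subtree has 5 nodes {K, T, R, A, B}, right has 3 {C, Z, M}.
  Root A: left subtree has 3 nodes {K, T, R}, right has 1 {B}.
    Root R: left subtree has 2 nodes {K, T}, right has 0 { }.
      Root T: left subtree has 1 node {K}, right has 0 { }.
  Root M: left subtree has 2 nodes {C, Z}, right has 0 { }.
    Root Z: left subtree has 1 node {C}, right has 0 { }.

P, A, R, T, K, B, M, Z, C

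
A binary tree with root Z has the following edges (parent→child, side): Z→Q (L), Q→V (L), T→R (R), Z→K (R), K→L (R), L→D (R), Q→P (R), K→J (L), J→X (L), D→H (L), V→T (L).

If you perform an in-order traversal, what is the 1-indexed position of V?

In-order visits the left subtree, then the node, then the right subtree.
At Z: go left to Q.
  At Q: go left to V.
    At V: go left to T.
      At T: no left child.
      Visit T.
      At T: go right to R.
        R is a leaf — visit R.
    Visit V.
    At V: no right child.
  Visit Q.
  At Q: go right to P.
    P is a leaf — visit P.
Visit Z.
At Z: go right to K.
  At K: go left to J.
    At J: go left to X.
      X is a leaf — visit X.
    Visit J.
    At J: no right child.
  Visit K.
  At K: go right to L.
    At L: no left child.
    Visit L.
    At L: go right to D.
      At D: go left to H.
        H is a leaf — visit H.
      Visit D.
      At D: no right child.
Full in-order sequence: T, R, V, Q, P, Z, X, J, K, L, H, D.

3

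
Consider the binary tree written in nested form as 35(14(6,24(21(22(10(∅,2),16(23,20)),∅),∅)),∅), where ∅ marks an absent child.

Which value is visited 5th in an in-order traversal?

In-order visits the left subtree, then the node, then the right subtree.
At 35: go left to 14.
  At 14: go left to 6.
    6 is a leaf — visit 6.
  Visit 14.
  At 14: go right to 24.
    At 24: go left to 21.
      At 21: go left to 22.
        At 22: go left to 10.
          At 10: no left child.
          Visit 10.
          At 10: go right to 2.
            2 is a leaf — visit 2.
        Visit 22.
        At 22: go right to 16.
          At 16: go left to 23.
            23 is a leaf — visit 23.
          Visit 16.
          At 16: go right to 20.
            20 is a leaf — visit 20.
      Visit 21.
      At 21: no right child.
    Visit 24.
    At 24: no right child.
Visit 35.
At 35: no right child.
Full in-order sequence: 6, 14, 10, 2, 22, 23, 16, 20, 21, 24, 35.

22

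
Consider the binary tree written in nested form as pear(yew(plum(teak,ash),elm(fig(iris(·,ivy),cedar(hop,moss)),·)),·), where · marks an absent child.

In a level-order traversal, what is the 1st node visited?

Level-order visits nodes level by level from the root, left to right within each level.
Level 0: pear
Level 1: yew
Level 2: plum, elm
Level 3: teak, ash, fig
Level 4: iris, cedar
Level 5: ivy, hop, moss
Full level-order sequence: pear, yew, plum, elm, teak, ash, fig, iris, cedar, ivy, hop, moss.

pear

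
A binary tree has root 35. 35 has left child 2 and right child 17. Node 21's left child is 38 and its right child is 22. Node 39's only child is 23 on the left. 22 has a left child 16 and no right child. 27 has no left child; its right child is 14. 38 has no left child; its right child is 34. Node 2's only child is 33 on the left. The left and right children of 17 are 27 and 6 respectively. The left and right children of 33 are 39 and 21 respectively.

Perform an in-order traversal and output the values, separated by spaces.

23 39 33 38 34 21 16 22 2 35 27 14 17 6

In-order visits the left subtree, then the node, then the right subtree.
At 35: go left to 2.
  At 2: go left to 33.
    At 33: go left to 39.
      At 39: go left to 23.
        23 is a leaf — visit 23.
      Visit 39.
      At 39: no right child.
    Visit 33.
    At 33: go right to 21.
      At 21: go left to 38.
        At 38: no left child.
        Visit 38.
        At 38: go right to 34.
          34 is a leaf — visit 34.
      Visit 21.
      At 21: go right to 22.
        At 22: go left to 16.
          16 is a leaf — visit 16.
        Visit 22.
        At 22: no right child.
  Visit 2.
  At 2: no right child.
Visit 35.
At 35: go right to 17.
  At 17: go left to 27.
    At 27: no left child.
    Visit 27.
    At 27: go right to 14.
      14 is a leaf — visit 14.
  Visit 17.
  At 17: go right to 6.
    6 is a leaf — visit 6.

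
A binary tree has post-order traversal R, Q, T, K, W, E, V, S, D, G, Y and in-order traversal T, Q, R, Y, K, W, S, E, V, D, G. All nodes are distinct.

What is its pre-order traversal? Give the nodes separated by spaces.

The last element of post-order is the root; it splits in-order into left and right subtrees.
Root Y: left subtree has 3 nodes {T, Q, R}, right has 7 {K, W, S, E, V, D, G}.
  Root T: left subtree has 0 nodes { }, right has 2 {Q, R}.
    Root Q: left subtree has 0 nodes { }, right has 1 {R}.
  Root G: left subtree has 6 nodes {K, W, S, E, V, D}, right has 0 { }.
    Root D: left subtree has 5 nodes {K, W, S, E, V}, right has 0 { }.
      Root S: left subtree has 2 nodes {K, W}, right has 2 {E, V}.
        Root W: left subtree has 1 node {K}, right has 0 { }.
        Root V: left subtree has 1 node {E}, right has 0 { }.

Y T Q R G D S W K V E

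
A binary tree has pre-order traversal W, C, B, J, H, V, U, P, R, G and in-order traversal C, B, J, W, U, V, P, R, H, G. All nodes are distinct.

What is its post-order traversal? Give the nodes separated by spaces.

The first element of pre-order is the root; it splits in-order into left and right subtrees.
Root W: left subtree has 3 nodes {C, B, J}, right has 6 {U, V, P, R, H, G}.
  Root C: left subtree has 0 nodes { }, right has 2 {B, J}.
    Root B: left subtree has 0 nodes { }, right has 1 {J}.
  Root H: left subtree has 4 nodes {U, V, P, R}, right has 1 {G}.
    Root V: left subtree has 1 node {U}, right has 2 {P, R}.
      Root P: left subtree has 0 nodes { }, right has 1 {R}.

J B C U R P V G H W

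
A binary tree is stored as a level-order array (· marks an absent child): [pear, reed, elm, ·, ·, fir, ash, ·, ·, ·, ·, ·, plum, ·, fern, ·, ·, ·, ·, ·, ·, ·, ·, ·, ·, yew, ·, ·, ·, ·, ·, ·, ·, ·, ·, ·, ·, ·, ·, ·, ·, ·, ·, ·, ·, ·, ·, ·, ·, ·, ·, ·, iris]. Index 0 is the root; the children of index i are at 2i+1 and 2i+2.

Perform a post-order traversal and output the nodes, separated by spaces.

Post-order visits the left subtree, then the right subtree, then the node.
At pear: go left to reed.
  reed is a leaf — visit reed.
At pear: go right to elm.
  At elm: go left to fir.
    At fir: no left child.
    At fir: go right to plum.
      At plum: go left to yew.
        At yew: no left child.
        At yew: go right to iris.
          iris is a leaf — visit iris.
        Visit yew.
      At plum: no right child.
      Visit plum.
    Visit fir.
  At elm: go right to ash.
    At ash: no left child.
    At ash: go right to fern.
      fern is a leaf — visit fern.
    Visit ash.
  Visit elm.
Visit pear.

reed iris yew plum fir fern ash elm pear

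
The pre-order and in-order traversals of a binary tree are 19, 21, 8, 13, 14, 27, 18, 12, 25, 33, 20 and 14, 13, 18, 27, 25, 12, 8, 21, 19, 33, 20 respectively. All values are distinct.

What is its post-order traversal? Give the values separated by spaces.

14 18 25 12 27 13 8 21 20 33 19

The first element of pre-order is the root; it splits in-order into left and right subtrees.
Root 19: left subtree has 8 nodes {14, 13, 18, 27, 25, 12, 8, 21}, right has 2 {33, 20}.
  Root 21: left subtree has 7 nodes {14, 13, 18, 27, 25, 12, 8}, right has 0 { }.
    Root 8: left subtree has 6 nodes {14, 13, 18, 27, 25, 12}, right has 0 { }.
      Root 13: left subtree has 1 node {14}, right has 4 {18, 27, 25, 12}.
        Root 27: left subtree has 1 node {18}, right has 2 {25, 12}.
          Root 12: left subtree has 1 node {25}, right has 0 { }.
  Root 33: left subtree has 0 nodes { }, right has 1 {20}.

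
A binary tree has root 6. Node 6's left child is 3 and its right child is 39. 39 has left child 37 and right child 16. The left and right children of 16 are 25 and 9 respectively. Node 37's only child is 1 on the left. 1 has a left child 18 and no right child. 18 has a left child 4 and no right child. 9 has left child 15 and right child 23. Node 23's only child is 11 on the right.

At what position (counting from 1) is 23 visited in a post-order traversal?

9

Post-order visits the left subtree, then the right subtree, then the node.
At 6: go left to 3.
  3 is a leaf — visit 3.
At 6: go right to 39.
  At 39: go left to 37.
    At 37: go left to 1.
      At 1: go left to 18.
        At 18: go left to 4.
          4 is a leaf — visit 4.
        At 18: no right child.
        Visit 18.
      At 1: no right child.
      Visit 1.
    At 37: no right child.
    Visit 37.
  At 39: go right to 16.
    At 16: go left to 25.
      25 is a leaf — visit 25.
    At 16: go right to 9.
      At 9: go left to 15.
        15 is a leaf — visit 15.
      At 9: go right to 23.
        At 23: no left child.
        At 23: go right to 11.
          11 is a leaf — visit 11.
        Visit 23.
      Visit 9.
    Visit 16.
  Visit 39.
Visit 6.
Full post-order sequence: 3, 4, 18, 1, 37, 25, 15, 11, 23, 9, 16, 39, 6.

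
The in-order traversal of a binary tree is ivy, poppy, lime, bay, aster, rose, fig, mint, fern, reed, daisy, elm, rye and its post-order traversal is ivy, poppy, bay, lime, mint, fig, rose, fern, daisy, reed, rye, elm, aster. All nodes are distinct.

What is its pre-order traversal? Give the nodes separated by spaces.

The last element of post-order is the root; it splits in-order into left and right subtrees.
Root aster: left subtree has 4 nodes {ivy, poppy, lime, bay}, right has 8 {rose, fig, mint, fern, reed, daisy, elm, rye}.
  Root lime: left subtree has 2 nodes {ivy, poppy}, right has 1 {bay}.
    Root poppy: left subtree has 1 node {ivy}, right has 0 { }.
  Root elm: left subtree has 6 nodes {rose, fig, mint, fern, reed, daisy}, right has 1 {rye}.
    Root reed: left subtree has 4 nodes {rose, fig, mint, fern}, right has 1 {daisy}.
      Root fern: left subtree has 3 nodes {rose, fig, mint}, right has 0 { }.
        Root rose: left subtree has 0 nodes { }, right has 2 {fig, mint}.
          Root fig: left subtree has 0 nodes { }, right has 1 {mint}.

aster lime poppy ivy bay elm reed fern rose fig mint daisy rye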